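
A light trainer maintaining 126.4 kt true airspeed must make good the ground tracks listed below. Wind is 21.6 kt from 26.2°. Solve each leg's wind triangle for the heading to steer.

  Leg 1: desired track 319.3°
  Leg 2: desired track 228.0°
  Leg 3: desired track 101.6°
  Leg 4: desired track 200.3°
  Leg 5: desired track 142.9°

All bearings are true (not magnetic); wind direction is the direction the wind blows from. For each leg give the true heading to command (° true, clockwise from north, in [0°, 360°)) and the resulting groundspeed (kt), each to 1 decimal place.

Leg 1: desired track 319.3°; wind correction +9.0° → command heading 328.3°, groundspeed 116.4 kt
Leg 2: desired track 228.0°; wind correction +3.6° → command heading 231.6°, groundspeed 146.2 kt
Leg 3: desired track 101.6°; wind correction -9.5° → command heading 92.1°, groundspeed 119.2 kt
Leg 4: desired track 200.3°; wind correction -1.0° → command heading 199.3°, groundspeed 147.9 kt
Leg 5: desired track 142.9°; wind correction -8.8° → command heading 134.1°, groundspeed 134.6 kt

Leg 1: heading=328.3°, groundspeed=116.4 kt
Leg 2: heading=231.6°, groundspeed=146.2 kt
Leg 3: heading=92.1°, groundspeed=119.2 kt
Leg 4: heading=199.3°, groundspeed=147.9 kt
Leg 5: heading=134.1°, groundspeed=134.6 kt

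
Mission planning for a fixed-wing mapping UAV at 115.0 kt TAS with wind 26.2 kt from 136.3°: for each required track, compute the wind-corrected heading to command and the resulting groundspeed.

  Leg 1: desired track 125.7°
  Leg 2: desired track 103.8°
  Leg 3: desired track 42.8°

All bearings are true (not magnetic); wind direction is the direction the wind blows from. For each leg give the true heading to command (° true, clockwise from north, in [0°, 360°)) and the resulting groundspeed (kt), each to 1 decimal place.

Leg 1: desired track 125.7°; wind correction +2.4° → command heading 128.1°, groundspeed 89.1 kt
Leg 2: desired track 103.8°; wind correction +7.0° → command heading 110.8°, groundspeed 92.0 kt
Leg 3: desired track 42.8°; wind correction +13.1° → command heading 55.9°, groundspeed 113.6 kt

Leg 1: heading=128.1°, groundspeed=89.1 kt
Leg 2: heading=110.8°, groundspeed=92.0 kt
Leg 3: heading=55.9°, groundspeed=113.6 kt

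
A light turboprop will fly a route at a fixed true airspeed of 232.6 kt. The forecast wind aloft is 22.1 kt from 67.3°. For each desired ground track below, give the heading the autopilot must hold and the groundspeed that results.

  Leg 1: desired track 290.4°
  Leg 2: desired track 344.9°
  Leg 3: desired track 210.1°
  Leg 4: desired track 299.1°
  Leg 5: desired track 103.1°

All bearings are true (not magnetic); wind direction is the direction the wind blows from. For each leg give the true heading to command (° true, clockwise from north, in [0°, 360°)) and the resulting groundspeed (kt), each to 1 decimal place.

Leg 1: heading=294.1°, groundspeed=248.2 kt
Leg 2: heading=350.3°, groundspeed=228.6 kt
Leg 3: heading=206.8°, groundspeed=249.8 kt
Leg 4: heading=303.4°, groundspeed=245.6 kt
Leg 5: heading=99.9°, groundspeed=214.3 kt

Leg 1: desired track 290.4°; wind correction +3.7° → command heading 294.1°, groundspeed 248.2 kt
Leg 2: desired track 344.9°; wind correction +5.4° → command heading 350.3°, groundspeed 228.6 kt
Leg 3: desired track 210.1°; wind correction -3.3° → command heading 206.8°, groundspeed 249.8 kt
Leg 4: desired track 299.1°; wind correction +4.3° → command heading 303.4°, groundspeed 245.6 kt
Leg 5: desired track 103.1°; wind correction -3.2° → command heading 99.9°, groundspeed 214.3 kt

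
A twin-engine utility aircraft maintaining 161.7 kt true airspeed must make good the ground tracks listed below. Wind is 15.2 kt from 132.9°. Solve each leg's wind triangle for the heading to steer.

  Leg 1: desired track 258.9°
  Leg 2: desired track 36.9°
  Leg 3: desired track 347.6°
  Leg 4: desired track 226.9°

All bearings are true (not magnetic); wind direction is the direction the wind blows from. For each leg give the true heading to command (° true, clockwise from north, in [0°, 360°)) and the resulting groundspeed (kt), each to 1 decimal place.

Leg 1: desired track 258.9°; wind correction -4.4° → command heading 254.5°, groundspeed 170.2 kt
Leg 2: desired track 36.9°; wind correction +5.4° → command heading 42.3°, groundspeed 162.6 kt
Leg 3: desired track 347.6°; wind correction +3.1° → command heading 350.7°, groundspeed 174.0 kt
Leg 4: desired track 226.9°; wind correction -5.4° → command heading 221.5°, groundspeed 162.0 kt

Leg 1: heading=254.5°, groundspeed=170.2 kt
Leg 2: heading=42.3°, groundspeed=162.6 kt
Leg 3: heading=350.7°, groundspeed=174.0 kt
Leg 4: heading=221.5°, groundspeed=162.0 kt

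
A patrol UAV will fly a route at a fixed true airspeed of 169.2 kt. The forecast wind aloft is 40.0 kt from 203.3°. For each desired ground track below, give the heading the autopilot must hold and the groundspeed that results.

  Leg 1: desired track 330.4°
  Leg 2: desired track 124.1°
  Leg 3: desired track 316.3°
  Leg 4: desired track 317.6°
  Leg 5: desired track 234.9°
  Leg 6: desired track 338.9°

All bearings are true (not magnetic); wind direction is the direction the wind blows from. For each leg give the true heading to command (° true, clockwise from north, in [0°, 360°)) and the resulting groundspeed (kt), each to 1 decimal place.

Leg 1: heading=319.5°, groundspeed=190.3 kt
Leg 2: heading=137.5°, groundspeed=157.1 kt
Leg 3: heading=303.7°, groundspeed=180.8 kt
Leg 4: heading=305.2°, groundspeed=181.7 kt
Leg 5: heading=227.8°, groundspeed=133.8 kt
Leg 6: heading=329.4°, groundspeed=195.4 kt

Leg 1: desired track 330.4°; wind correction -10.9° → command heading 319.5°, groundspeed 190.3 kt
Leg 2: desired track 124.1°; wind correction +13.4° → command heading 137.5°, groundspeed 157.1 kt
Leg 3: desired track 316.3°; wind correction -12.6° → command heading 303.7°, groundspeed 180.8 kt
Leg 4: desired track 317.6°; wind correction -12.4° → command heading 305.2°, groundspeed 181.7 kt
Leg 5: desired track 234.9°; wind correction -7.1° → command heading 227.8°, groundspeed 133.8 kt
Leg 6: desired track 338.9°; wind correction -9.5° → command heading 329.4°, groundspeed 195.4 kt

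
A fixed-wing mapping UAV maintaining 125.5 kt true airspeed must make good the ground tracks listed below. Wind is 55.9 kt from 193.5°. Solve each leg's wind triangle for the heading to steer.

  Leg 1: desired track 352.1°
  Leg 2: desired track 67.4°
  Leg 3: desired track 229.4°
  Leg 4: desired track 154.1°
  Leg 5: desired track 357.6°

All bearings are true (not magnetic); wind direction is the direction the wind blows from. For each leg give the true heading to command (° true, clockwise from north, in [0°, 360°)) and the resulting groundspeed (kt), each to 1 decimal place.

Leg 1: desired track 352.1°; wind correction -9.4° → command heading 342.7°, groundspeed 175.9 kt
Leg 2: desired track 67.4°; wind correction +21.1° → command heading 88.5°, groundspeed 150.0 kt
Leg 3: desired track 229.4°; wind correction -15.1° → command heading 214.3°, groundspeed 75.9 kt
Leg 4: desired track 154.1°; wind correction +16.4° → command heading 170.5°, groundspeed 77.2 kt
Leg 5: desired track 357.6°; wind correction -7.0° → command heading 350.6°, groundspeed 178.3 kt

Leg 1: heading=342.7°, groundspeed=175.9 kt
Leg 2: heading=88.5°, groundspeed=150.0 kt
Leg 3: heading=214.3°, groundspeed=75.9 kt
Leg 4: heading=170.5°, groundspeed=77.2 kt
Leg 5: heading=350.6°, groundspeed=178.3 kt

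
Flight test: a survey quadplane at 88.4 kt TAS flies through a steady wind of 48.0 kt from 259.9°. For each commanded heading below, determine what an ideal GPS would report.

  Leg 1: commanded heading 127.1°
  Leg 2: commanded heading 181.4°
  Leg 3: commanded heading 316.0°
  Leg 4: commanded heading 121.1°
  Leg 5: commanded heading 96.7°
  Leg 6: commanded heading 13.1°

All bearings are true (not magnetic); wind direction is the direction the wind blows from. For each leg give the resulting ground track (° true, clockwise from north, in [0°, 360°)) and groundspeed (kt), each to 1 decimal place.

Leg 1: heading 127.1°; drift -16.2° → track 110.9°, groundspeed 126.0 kt
Leg 2: heading 181.4°; drift -30.8° → track 150.6°, groundspeed 91.8 kt
Leg 3: heading 316.0°; drift +32.9° → track 348.9°, groundspeed 73.4 kt
Leg 4: heading 121.1°; drift -14.2° → track 106.9°, groundspeed 128.5 kt
Leg 5: heading 96.7°; drift -5.9° → track 90.8°, groundspeed 135.1 kt
Leg 6: heading 13.1°; drift +22.3° → track 35.4°, groundspeed 116.0 kt

Leg 1: track=110.9°, groundspeed=126.0 kt
Leg 2: track=150.6°, groundspeed=91.8 kt
Leg 3: track=348.9°, groundspeed=73.4 kt
Leg 4: track=106.9°, groundspeed=128.5 kt
Leg 5: track=90.8°, groundspeed=135.1 kt
Leg 6: track=35.4°, groundspeed=116.0 kt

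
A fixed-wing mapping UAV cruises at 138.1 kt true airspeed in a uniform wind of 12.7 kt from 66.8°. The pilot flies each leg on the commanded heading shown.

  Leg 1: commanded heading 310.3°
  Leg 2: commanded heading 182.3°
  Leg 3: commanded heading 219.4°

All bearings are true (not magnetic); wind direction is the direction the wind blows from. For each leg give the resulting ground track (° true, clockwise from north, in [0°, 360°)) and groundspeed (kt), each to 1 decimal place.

Leg 1: track=305.8°, groundspeed=144.2 kt
Leg 2: track=186.9°, groundspeed=144.0 kt
Leg 3: track=221.6°, groundspeed=149.5 kt

Leg 1: heading 310.3°; drift -4.5° → track 305.8°, groundspeed 144.2 kt
Leg 2: heading 182.3°; drift +4.6° → track 186.9°, groundspeed 144.0 kt
Leg 3: heading 219.4°; drift +2.2° → track 221.6°, groundspeed 149.5 kt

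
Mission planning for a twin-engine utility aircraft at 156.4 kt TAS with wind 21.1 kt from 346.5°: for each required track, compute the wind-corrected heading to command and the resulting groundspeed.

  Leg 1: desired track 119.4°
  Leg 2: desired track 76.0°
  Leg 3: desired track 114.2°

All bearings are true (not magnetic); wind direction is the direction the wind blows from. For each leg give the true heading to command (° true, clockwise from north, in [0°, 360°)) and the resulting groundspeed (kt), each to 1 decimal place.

Leg 1: desired track 119.4°; wind correction -5.7° → command heading 113.7°, groundspeed 170.0 kt
Leg 2: desired track 76.0°; wind correction -7.8° → command heading 68.2°, groundspeed 154.8 kt
Leg 3: desired track 114.2°; wind correction -6.1° → command heading 108.1°, groundspeed 168.4 kt

Leg 1: heading=113.7°, groundspeed=170.0 kt
Leg 2: heading=68.2°, groundspeed=154.8 kt
Leg 3: heading=108.1°, groundspeed=168.4 kt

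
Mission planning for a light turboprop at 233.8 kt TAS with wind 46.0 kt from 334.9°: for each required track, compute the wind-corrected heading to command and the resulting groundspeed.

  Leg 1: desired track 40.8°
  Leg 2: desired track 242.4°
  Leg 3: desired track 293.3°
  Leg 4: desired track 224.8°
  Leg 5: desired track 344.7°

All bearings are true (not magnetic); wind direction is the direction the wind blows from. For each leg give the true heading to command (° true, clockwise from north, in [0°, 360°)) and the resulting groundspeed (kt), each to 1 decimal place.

Leg 1: desired track 40.8°; wind correction -10.3° → command heading 30.5°, groundspeed 211.2 kt
Leg 2: desired track 242.4°; wind correction +11.3° → command heading 253.7°, groundspeed 231.2 kt
Leg 3: desired track 293.3°; wind correction +7.5° → command heading 300.8°, groundspeed 197.4 kt
Leg 4: desired track 224.8°; wind correction +10.6° → command heading 235.4°, groundspeed 245.6 kt
Leg 5: desired track 344.7°; wind correction -1.9° → command heading 342.8°, groundspeed 188.3 kt

Leg 1: heading=30.5°, groundspeed=211.2 kt
Leg 2: heading=253.7°, groundspeed=231.2 kt
Leg 3: heading=300.8°, groundspeed=197.4 kt
Leg 4: heading=235.4°, groundspeed=245.6 kt
Leg 5: heading=342.8°, groundspeed=188.3 kt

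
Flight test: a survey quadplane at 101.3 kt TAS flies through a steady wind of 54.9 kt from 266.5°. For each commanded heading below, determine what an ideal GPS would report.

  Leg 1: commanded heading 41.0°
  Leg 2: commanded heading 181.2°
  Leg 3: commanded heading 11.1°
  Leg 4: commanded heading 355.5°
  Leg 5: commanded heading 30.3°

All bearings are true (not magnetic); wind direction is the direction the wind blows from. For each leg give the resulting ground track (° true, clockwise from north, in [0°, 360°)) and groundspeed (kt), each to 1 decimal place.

Leg 1: heading 41.0°; drift +15.6° → track 56.6°, groundspeed 145.2 kt
Leg 2: heading 181.2°; drift -29.5° → track 151.7°, groundspeed 111.2 kt
Leg 3: heading 11.1°; drift +24.8° → track 35.9°, groundspeed 126.8 kt
Leg 4: heading 355.5°; drift +28.7° → track 24.2°, groundspeed 114.4 kt
Leg 5: heading 30.3°; drift +19.1° → track 49.4°, groundspeed 139.5 kt

Leg 1: track=56.6°, groundspeed=145.2 kt
Leg 2: track=151.7°, groundspeed=111.2 kt
Leg 3: track=35.9°, groundspeed=126.8 kt
Leg 4: track=24.2°, groundspeed=114.4 kt
Leg 5: track=49.4°, groundspeed=139.5 kt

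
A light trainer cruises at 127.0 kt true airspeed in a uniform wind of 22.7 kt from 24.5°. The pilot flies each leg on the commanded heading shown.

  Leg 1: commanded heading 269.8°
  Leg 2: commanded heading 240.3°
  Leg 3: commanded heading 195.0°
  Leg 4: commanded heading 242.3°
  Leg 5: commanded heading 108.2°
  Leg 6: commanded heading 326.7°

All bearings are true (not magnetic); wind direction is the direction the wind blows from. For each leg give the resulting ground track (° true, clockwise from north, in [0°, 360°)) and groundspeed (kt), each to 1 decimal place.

Leg 1: heading 269.8°; drift -8.6° → track 261.2°, groundspeed 138.0 kt
Leg 2: heading 240.3°; drift -5.2° → track 235.1°, groundspeed 146.0 kt
Leg 3: heading 195.0°; drift +1.4° → track 196.4°, groundspeed 149.4 kt
Leg 4: heading 242.3°; drift -5.5° → track 236.8°, groundspeed 145.6 kt
Leg 5: heading 108.2°; drift +10.3° → track 118.5°, groundspeed 126.5 kt
Leg 6: heading 326.7°; drift -9.5° → track 317.2°, groundspeed 116.5 kt

Leg 1: track=261.2°, groundspeed=138.0 kt
Leg 2: track=235.1°, groundspeed=146.0 kt
Leg 3: track=196.4°, groundspeed=149.4 kt
Leg 4: track=236.8°, groundspeed=145.6 kt
Leg 5: track=118.5°, groundspeed=126.5 kt
Leg 6: track=317.2°, groundspeed=116.5 kt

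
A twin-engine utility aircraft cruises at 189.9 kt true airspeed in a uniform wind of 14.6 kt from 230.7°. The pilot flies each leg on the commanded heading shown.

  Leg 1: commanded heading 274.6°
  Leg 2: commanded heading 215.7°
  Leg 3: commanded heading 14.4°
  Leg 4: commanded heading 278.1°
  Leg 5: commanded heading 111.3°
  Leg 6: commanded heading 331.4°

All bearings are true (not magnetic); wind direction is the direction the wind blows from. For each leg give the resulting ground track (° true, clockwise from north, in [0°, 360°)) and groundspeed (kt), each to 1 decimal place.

Leg 1: track=277.8°, groundspeed=179.7 kt
Leg 2: track=214.5°, groundspeed=175.8 kt
Leg 3: track=16.9°, groundspeed=201.9 kt
Leg 4: track=281.5°, groundspeed=180.3 kt
Leg 5: track=107.6°, groundspeed=197.5 kt
Leg 6: track=335.7°, groundspeed=193.1 kt

Leg 1: heading 274.6°; drift +3.2° → track 277.8°, groundspeed 179.7 kt
Leg 2: heading 215.7°; drift -1.2° → track 214.5°, groundspeed 175.8 kt
Leg 3: heading 14.4°; drift +2.5° → track 16.9°, groundspeed 201.9 kt
Leg 4: heading 278.1°; drift +3.4° → track 281.5°, groundspeed 180.3 kt
Leg 5: heading 111.3°; drift -3.7° → track 107.6°, groundspeed 197.5 kt
Leg 6: heading 331.4°; drift +4.3° → track 335.7°, groundspeed 193.1 kt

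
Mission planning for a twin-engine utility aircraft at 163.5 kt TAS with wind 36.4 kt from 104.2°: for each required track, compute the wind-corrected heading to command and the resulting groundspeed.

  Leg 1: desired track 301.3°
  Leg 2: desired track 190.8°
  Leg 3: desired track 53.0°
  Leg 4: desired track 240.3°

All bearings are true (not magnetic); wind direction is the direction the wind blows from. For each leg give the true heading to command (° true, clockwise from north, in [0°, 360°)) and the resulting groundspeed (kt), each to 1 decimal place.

Leg 1: heading=305.1°, groundspeed=197.9 kt
Leg 2: heading=178.0°, groundspeed=157.3 kt
Leg 3: heading=63.0°, groundspeed=138.2 kt
Leg 4: heading=231.4°, groundspeed=187.8 kt

Leg 1: desired track 301.3°; wind correction +3.8° → command heading 305.1°, groundspeed 197.9 kt
Leg 2: desired track 190.8°; wind correction -12.8° → command heading 178.0°, groundspeed 157.3 kt
Leg 3: desired track 53.0°; wind correction +10.0° → command heading 63.0°, groundspeed 138.2 kt
Leg 4: desired track 240.3°; wind correction -8.9° → command heading 231.4°, groundspeed 187.8 kt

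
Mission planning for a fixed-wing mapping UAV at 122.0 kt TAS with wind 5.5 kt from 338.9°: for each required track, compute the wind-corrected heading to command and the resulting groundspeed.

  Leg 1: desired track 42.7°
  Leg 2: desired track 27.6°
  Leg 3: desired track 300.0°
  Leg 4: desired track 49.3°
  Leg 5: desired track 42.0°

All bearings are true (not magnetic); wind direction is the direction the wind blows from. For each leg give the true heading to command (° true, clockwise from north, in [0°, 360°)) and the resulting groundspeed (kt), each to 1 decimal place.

Leg 1: heading=40.4°, groundspeed=119.5 kt
Leg 2: heading=25.7°, groundspeed=118.3 kt
Leg 3: heading=301.6°, groundspeed=117.7 kt
Leg 4: heading=46.9°, groundspeed=120.0 kt
Leg 5: heading=39.7°, groundspeed=119.4 kt

Leg 1: desired track 42.7°; wind correction -2.3° → command heading 40.4°, groundspeed 119.5 kt
Leg 2: desired track 27.6°; wind correction -1.9° → command heading 25.7°, groundspeed 118.3 kt
Leg 3: desired track 300.0°; wind correction +1.6° → command heading 301.6°, groundspeed 117.7 kt
Leg 4: desired track 49.3°; wind correction -2.4° → command heading 46.9°, groundspeed 120.0 kt
Leg 5: desired track 42.0°; wind correction -2.3° → command heading 39.7°, groundspeed 119.4 kt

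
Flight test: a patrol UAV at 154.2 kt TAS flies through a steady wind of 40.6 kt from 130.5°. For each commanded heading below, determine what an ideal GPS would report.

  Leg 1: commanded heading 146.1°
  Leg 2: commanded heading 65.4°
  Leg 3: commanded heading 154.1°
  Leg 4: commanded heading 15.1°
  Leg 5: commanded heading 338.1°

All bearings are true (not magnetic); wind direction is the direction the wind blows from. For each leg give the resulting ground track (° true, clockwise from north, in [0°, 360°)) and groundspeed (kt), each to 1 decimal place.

Leg 1: heading 146.1°; drift +5.4° → track 151.5°, groundspeed 115.6 kt
Leg 2: heading 65.4°; drift -15.0° → track 50.4°, groundspeed 142.0 kt
Leg 3: heading 154.1°; drift +7.9° → track 162.0°, groundspeed 118.1 kt
Leg 4: heading 15.1°; drift -12.1° → track 3.0°, groundspeed 175.5 kt
Leg 5: heading 338.1°; drift -5.6° → track 332.5°, groundspeed 191.1 kt

Leg 1: track=151.5°, groundspeed=115.6 kt
Leg 2: track=50.4°, groundspeed=142.0 kt
Leg 3: track=162.0°, groundspeed=118.1 kt
Leg 4: track=3.0°, groundspeed=175.5 kt
Leg 5: track=332.5°, groundspeed=191.1 kt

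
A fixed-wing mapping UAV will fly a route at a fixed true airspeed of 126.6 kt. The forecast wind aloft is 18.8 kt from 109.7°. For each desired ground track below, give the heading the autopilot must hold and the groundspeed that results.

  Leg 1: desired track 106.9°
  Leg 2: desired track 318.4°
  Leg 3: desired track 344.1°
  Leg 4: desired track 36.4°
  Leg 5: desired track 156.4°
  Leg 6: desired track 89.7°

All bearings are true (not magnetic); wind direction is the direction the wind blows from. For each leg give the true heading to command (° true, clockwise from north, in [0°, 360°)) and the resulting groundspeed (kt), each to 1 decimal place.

Leg 1: heading=107.3°, groundspeed=107.8 kt
Leg 2: heading=322.5°, groundspeed=142.8 kt
Leg 3: heading=351.0°, groundspeed=136.6 kt
Leg 4: heading=44.6°, groundspeed=119.9 kt
Leg 5: heading=150.2°, groundspeed=113.0 kt
Leg 6: heading=92.6°, groundspeed=108.8 kt

Leg 1: desired track 106.9°; wind correction +0.4° → command heading 107.3°, groundspeed 107.8 kt
Leg 2: desired track 318.4°; wind correction +4.1° → command heading 322.5°, groundspeed 142.8 kt
Leg 3: desired track 344.1°; wind correction +6.9° → command heading 351.0°, groundspeed 136.6 kt
Leg 4: desired track 36.4°; wind correction +8.2° → command heading 44.6°, groundspeed 119.9 kt
Leg 5: desired track 156.4°; wind correction -6.2° → command heading 150.2°, groundspeed 113.0 kt
Leg 6: desired track 89.7°; wind correction +2.9° → command heading 92.6°, groundspeed 108.8 kt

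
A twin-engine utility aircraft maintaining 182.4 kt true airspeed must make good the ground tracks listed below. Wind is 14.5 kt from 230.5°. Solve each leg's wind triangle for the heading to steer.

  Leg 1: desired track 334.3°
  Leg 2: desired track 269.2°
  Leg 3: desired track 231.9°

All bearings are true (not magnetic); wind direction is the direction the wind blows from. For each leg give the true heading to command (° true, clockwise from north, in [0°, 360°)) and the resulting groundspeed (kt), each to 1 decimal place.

Leg 1: desired track 334.3°; wind correction -4.4° → command heading 329.9°, groundspeed 185.3 kt
Leg 2: desired track 269.2°; wind correction -2.8° → command heading 266.4°, groundspeed 170.9 kt
Leg 3: desired track 231.9°; wind correction -0.1° → command heading 231.8°, groundspeed 167.9 kt

Leg 1: heading=329.9°, groundspeed=185.3 kt
Leg 2: heading=266.4°, groundspeed=170.9 kt
Leg 3: heading=231.8°, groundspeed=167.9 kt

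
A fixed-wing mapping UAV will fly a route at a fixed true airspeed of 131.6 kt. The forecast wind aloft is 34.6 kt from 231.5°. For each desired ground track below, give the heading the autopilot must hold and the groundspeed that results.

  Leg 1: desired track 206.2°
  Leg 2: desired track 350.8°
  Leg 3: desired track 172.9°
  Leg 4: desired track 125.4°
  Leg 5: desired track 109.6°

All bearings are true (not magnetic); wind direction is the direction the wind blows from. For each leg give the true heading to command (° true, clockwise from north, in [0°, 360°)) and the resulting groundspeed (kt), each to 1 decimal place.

Leg 1: heading=212.7°, groundspeed=99.5 kt
Leg 2: heading=337.5°, groundspeed=145.0 kt
Leg 3: heading=185.9°, groundspeed=110.2 kt
Leg 4: heading=140.0°, groundspeed=136.9 kt
Leg 5: heading=122.5°, groundspeed=146.6 kt

Leg 1: desired track 206.2°; wind correction +6.5° → command heading 212.7°, groundspeed 99.5 kt
Leg 2: desired track 350.8°; wind correction -13.3° → command heading 337.5°, groundspeed 145.0 kt
Leg 3: desired track 172.9°; wind correction +13.0° → command heading 185.9°, groundspeed 110.2 kt
Leg 4: desired track 125.4°; wind correction +14.6° → command heading 140.0°, groundspeed 136.9 kt
Leg 5: desired track 109.6°; wind correction +12.9° → command heading 122.5°, groundspeed 146.6 kt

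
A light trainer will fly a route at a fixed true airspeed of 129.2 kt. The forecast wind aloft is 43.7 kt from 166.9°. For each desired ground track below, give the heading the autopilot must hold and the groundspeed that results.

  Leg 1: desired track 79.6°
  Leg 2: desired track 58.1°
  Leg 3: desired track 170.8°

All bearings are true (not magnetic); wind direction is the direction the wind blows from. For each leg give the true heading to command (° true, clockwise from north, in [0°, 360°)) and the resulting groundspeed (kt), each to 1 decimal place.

Leg 1: desired track 79.6°; wind correction +19.7° → command heading 99.3°, groundspeed 119.5 kt
Leg 2: desired track 58.1°; wind correction +18.7° → command heading 76.8°, groundspeed 136.5 kt
Leg 3: desired track 170.8°; wind correction -1.3° → command heading 169.5°, groundspeed 85.6 kt

Leg 1: heading=99.3°, groundspeed=119.5 kt
Leg 2: heading=76.8°, groundspeed=136.5 kt
Leg 3: heading=169.5°, groundspeed=85.6 kt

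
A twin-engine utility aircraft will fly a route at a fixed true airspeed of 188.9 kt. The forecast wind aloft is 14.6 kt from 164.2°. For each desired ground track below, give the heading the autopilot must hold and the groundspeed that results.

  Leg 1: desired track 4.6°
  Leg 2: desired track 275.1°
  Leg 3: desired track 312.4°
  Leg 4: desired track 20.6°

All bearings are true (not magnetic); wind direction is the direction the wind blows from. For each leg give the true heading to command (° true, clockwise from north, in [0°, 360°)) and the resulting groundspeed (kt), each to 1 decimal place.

Leg 1: heading=6.1°, groundspeed=202.5 kt
Leg 2: heading=271.0°, groundspeed=193.6 kt
Leg 3: heading=310.1°, groundspeed=201.2 kt
Leg 4: heading=23.2°, groundspeed=200.5 kt

Leg 1: desired track 4.6°; wind correction +1.5° → command heading 6.1°, groundspeed 202.5 kt
Leg 2: desired track 275.1°; wind correction -4.1° → command heading 271.0°, groundspeed 193.6 kt
Leg 3: desired track 312.4°; wind correction -2.3° → command heading 310.1°, groundspeed 201.2 kt
Leg 4: desired track 20.6°; wind correction +2.6° → command heading 23.2°, groundspeed 200.5 kt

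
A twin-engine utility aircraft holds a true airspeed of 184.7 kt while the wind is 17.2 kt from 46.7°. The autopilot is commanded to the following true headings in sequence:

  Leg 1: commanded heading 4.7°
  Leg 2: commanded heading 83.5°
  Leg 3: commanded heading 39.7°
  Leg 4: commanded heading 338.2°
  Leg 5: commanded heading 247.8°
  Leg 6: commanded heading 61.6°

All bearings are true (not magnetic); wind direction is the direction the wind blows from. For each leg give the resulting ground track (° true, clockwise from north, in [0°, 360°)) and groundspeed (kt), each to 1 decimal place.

Leg 1: track=0.9°, groundspeed=172.3 kt
Leg 2: track=86.9°, groundspeed=171.2 kt
Leg 3: track=39.0°, groundspeed=167.6 kt
Leg 4: track=333.1°, groundspeed=179.1 kt
Leg 5: track=246.0°, groundspeed=200.8 kt
Leg 6: track=63.1°, groundspeed=168.1 kt

Leg 1: heading 4.7°; drift -3.8° → track 0.9°, groundspeed 172.3 kt
Leg 2: heading 83.5°; drift +3.4° → track 86.9°, groundspeed 171.2 kt
Leg 3: heading 39.7°; drift -0.7° → track 39.0°, groundspeed 167.6 kt
Leg 4: heading 338.2°; drift -5.1° → track 333.1°, groundspeed 179.1 kt
Leg 5: heading 247.8°; drift -1.8° → track 246.0°, groundspeed 200.8 kt
Leg 6: heading 61.6°; drift +1.5° → track 63.1°, groundspeed 168.1 kt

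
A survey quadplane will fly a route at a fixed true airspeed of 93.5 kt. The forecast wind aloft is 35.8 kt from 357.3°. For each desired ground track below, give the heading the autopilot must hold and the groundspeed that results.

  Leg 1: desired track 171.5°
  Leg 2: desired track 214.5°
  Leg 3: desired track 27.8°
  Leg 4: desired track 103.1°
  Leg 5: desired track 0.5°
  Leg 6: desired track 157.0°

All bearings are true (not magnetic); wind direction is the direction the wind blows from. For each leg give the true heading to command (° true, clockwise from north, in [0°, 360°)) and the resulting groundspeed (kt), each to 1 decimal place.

Leg 1: desired track 171.5°; wind correction -2.2° → command heading 169.3°, groundspeed 129.0 kt
Leg 2: desired track 214.5°; wind correction +13.4° → command heading 227.9°, groundspeed 119.5 kt
Leg 3: desired track 27.8°; wind correction -11.2° → command heading 16.6°, groundspeed 60.9 kt
Leg 4: desired track 103.1°; wind correction -21.6° → command heading 81.5°, groundspeed 96.7 kt
Leg 5: desired track 0.5°; wind correction -1.2° → command heading 359.3°, groundspeed 57.7 kt
Leg 6: desired track 157.0°; wind correction -7.6° → command heading 149.4°, groundspeed 126.2 kt

Leg 1: heading=169.3°, groundspeed=129.0 kt
Leg 2: heading=227.9°, groundspeed=119.5 kt
Leg 3: heading=16.6°, groundspeed=60.9 kt
Leg 4: heading=81.5°, groundspeed=96.7 kt
Leg 5: heading=359.3°, groundspeed=57.7 kt
Leg 6: heading=149.4°, groundspeed=126.2 kt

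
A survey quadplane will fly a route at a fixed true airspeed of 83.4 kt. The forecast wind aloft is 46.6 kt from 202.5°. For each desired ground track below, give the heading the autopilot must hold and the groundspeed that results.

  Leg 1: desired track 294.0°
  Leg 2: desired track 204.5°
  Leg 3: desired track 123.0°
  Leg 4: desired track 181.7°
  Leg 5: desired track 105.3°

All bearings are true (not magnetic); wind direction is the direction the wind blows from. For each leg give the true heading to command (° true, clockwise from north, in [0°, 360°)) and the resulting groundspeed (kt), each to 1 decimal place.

Leg 1: desired track 294.0°; wind correction -34.0° → command heading 260.0°, groundspeed 70.4 kt
Leg 2: desired track 204.5°; wind correction -1.1° → command heading 203.4°, groundspeed 36.8 kt
Leg 3: desired track 123.0°; wind correction +33.3° → command heading 156.3°, groundspeed 61.2 kt
Leg 4: desired track 181.7°; wind correction +11.4° → command heading 193.1°, groundspeed 38.2 kt
Leg 5: desired track 105.3°; wind correction +33.7° → command heading 139.0°, groundspeed 75.3 kt

Leg 1: heading=260.0°, groundspeed=70.4 kt
Leg 2: heading=203.4°, groundspeed=36.8 kt
Leg 3: heading=156.3°, groundspeed=61.2 kt
Leg 4: heading=193.1°, groundspeed=38.2 kt
Leg 5: heading=139.0°, groundspeed=75.3 kt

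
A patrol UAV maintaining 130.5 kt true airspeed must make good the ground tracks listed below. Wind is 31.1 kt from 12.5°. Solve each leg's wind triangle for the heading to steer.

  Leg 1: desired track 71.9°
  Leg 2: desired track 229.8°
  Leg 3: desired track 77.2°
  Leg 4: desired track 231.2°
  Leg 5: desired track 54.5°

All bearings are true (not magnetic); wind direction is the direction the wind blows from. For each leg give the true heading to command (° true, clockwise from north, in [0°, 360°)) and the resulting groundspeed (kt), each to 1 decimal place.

Leg 1: desired track 71.9°; wind correction -11.8° → command heading 60.1°, groundspeed 111.9 kt
Leg 2: desired track 229.8°; wind correction +8.3° → command heading 238.1°, groundspeed 153.9 kt
Leg 3: desired track 77.2°; wind correction -12.4° → command heading 64.8°, groundspeed 114.1 kt
Leg 4: desired track 231.2°; wind correction +8.6° → command heading 239.8°, groundspeed 153.3 kt
Leg 5: desired track 54.5°; wind correction -9.2° → command heading 45.3°, groundspeed 105.7 kt

Leg 1: heading=60.1°, groundspeed=111.9 kt
Leg 2: heading=238.1°, groundspeed=153.9 kt
Leg 3: heading=64.8°, groundspeed=114.1 kt
Leg 4: heading=239.8°, groundspeed=153.3 kt
Leg 5: heading=45.3°, groundspeed=105.7 kt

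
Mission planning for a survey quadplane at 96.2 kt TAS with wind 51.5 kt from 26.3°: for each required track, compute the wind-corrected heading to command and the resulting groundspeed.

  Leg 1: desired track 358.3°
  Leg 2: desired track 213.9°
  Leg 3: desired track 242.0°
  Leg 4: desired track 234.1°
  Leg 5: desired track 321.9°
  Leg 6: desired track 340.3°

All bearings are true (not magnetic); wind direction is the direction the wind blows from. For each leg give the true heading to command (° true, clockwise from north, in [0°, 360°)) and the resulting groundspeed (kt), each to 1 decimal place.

Leg 1: desired track 358.3°; wind correction +14.6° → command heading 12.9°, groundspeed 47.6 kt
Leg 2: desired track 213.9°; wind correction +4.1° → command heading 218.0°, groundspeed 147.0 kt
Leg 3: desired track 242.0°; wind correction +18.2° → command heading 260.2°, groundspeed 133.2 kt
Leg 4: desired track 234.1°; wind correction +14.5° → command heading 248.6°, groundspeed 138.7 kt
Leg 5: desired track 321.9°; wind correction +28.9° → command heading 350.8°, groundspeed 62.0 kt
Leg 6: desired track 340.3°; wind correction +22.6° → command heading 2.9°, groundspeed 53.0 kt

Leg 1: heading=12.9°, groundspeed=47.6 kt
Leg 2: heading=218.0°, groundspeed=147.0 kt
Leg 3: heading=260.2°, groundspeed=133.2 kt
Leg 4: heading=248.6°, groundspeed=138.7 kt
Leg 5: heading=350.8°, groundspeed=62.0 kt
Leg 6: heading=2.9°, groundspeed=53.0 kt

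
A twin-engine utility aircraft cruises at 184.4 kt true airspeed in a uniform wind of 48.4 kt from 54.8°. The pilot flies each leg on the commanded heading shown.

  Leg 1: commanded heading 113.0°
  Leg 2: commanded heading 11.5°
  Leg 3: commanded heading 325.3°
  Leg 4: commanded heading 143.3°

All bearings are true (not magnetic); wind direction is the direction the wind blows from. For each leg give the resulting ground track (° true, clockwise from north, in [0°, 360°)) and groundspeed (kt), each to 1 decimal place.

Leg 1: track=127.5°, groundspeed=164.1 kt
Leg 2: track=359.0°, groundspeed=152.8 kt
Leg 3: track=310.6°, groundspeed=190.2 kt
Leg 4: track=158.1°, groundspeed=189.4 kt

Leg 1: heading 113.0°; drift +14.5° → track 127.5°, groundspeed 164.1 kt
Leg 2: heading 11.5°; drift -12.5° → track 359.0°, groundspeed 152.8 kt
Leg 3: heading 325.3°; drift -14.7° → track 310.6°, groundspeed 190.2 kt
Leg 4: heading 143.3°; drift +14.8° → track 158.1°, groundspeed 189.4 kt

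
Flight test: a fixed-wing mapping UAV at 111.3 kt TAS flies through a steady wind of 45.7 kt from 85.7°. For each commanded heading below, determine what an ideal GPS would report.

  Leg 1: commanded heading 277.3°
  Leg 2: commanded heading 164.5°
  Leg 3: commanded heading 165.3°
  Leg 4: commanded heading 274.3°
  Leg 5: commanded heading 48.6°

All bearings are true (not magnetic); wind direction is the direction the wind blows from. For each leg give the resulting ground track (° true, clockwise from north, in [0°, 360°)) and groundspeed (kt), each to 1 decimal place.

Leg 1: track=273.9°, groundspeed=156.3 kt
Leg 2: track=188.1°, groundspeed=111.8 kt
Leg 3: track=188.9°, groundspeed=112.4 kt
Leg 4: track=271.8°, groundspeed=156.6 kt
Leg 5: track=28.4°, groundspeed=79.8 kt

Leg 1: heading 277.3°; drift -3.4° → track 273.9°, groundspeed 156.3 kt
Leg 2: heading 164.5°; drift +23.6° → track 188.1°, groundspeed 111.8 kt
Leg 3: heading 165.3°; drift +23.6° → track 188.9°, groundspeed 112.4 kt
Leg 4: heading 274.3°; drift -2.5° → track 271.8°, groundspeed 156.6 kt
Leg 5: heading 48.6°; drift -20.2° → track 28.4°, groundspeed 79.8 kt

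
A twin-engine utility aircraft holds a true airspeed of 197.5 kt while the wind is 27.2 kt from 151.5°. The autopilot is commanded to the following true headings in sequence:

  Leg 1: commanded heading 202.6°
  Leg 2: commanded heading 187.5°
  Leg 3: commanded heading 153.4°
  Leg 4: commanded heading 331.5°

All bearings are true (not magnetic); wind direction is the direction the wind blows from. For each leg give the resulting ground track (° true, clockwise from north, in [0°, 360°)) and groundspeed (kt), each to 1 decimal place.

Leg 1: track=209.3°, groundspeed=181.7 kt
Leg 2: track=192.7°, groundspeed=176.2 kt
Leg 3: track=153.7°, groundspeed=170.3 kt
Leg 4: track=331.5°, groundspeed=224.7 kt

Leg 1: heading 202.6°; drift +6.7° → track 209.3°, groundspeed 181.7 kt
Leg 2: heading 187.5°; drift +5.2° → track 192.7°, groundspeed 176.2 kt
Leg 3: heading 153.4°; drift +0.3° → track 153.7°, groundspeed 170.3 kt
Leg 4: heading 331.5°; drift +0.0° → track 331.5°, groundspeed 224.7 kt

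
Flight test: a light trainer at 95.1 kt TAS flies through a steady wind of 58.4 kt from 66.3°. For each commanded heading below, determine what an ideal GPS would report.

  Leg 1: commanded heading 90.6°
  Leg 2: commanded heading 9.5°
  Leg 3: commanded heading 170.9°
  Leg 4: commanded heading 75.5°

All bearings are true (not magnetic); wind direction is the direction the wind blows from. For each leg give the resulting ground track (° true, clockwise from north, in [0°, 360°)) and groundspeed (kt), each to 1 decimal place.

Leg 1: heading 90.6°; drift +29.9° → track 120.5°, groundspeed 48.3 kt
Leg 2: heading 9.5°; drift -37.7° → track 331.8°, groundspeed 79.8 kt
Leg 3: heading 170.9°; drift +27.2° → track 198.1°, groundspeed 123.5 kt
Leg 4: heading 75.5°; drift +14.0° → track 89.5°, groundspeed 38.6 kt

Leg 1: track=120.5°, groundspeed=48.3 kt
Leg 2: track=331.8°, groundspeed=79.8 kt
Leg 3: track=198.1°, groundspeed=123.5 kt
Leg 4: track=89.5°, groundspeed=38.6 kt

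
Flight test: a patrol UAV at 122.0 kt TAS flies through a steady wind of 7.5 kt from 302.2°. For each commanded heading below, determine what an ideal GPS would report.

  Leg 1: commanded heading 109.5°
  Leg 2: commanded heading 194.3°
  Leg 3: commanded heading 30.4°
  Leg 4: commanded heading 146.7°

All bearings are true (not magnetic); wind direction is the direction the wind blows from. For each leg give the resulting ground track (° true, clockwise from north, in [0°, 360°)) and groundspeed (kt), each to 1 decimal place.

Leg 1: track=110.2°, groundspeed=129.3 kt
Leg 2: track=191.0°, groundspeed=124.5 kt
Leg 3: track=33.9°, groundspeed=122.0 kt
Leg 4: track=145.3°, groundspeed=128.9 kt

Leg 1: heading 109.5°; drift +0.7° → track 110.2°, groundspeed 129.3 kt
Leg 2: heading 194.3°; drift -3.3° → track 191.0°, groundspeed 124.5 kt
Leg 3: heading 30.4°; drift +3.5° → track 33.9°, groundspeed 122.0 kt
Leg 4: heading 146.7°; drift -1.4° → track 145.3°, groundspeed 128.9 kt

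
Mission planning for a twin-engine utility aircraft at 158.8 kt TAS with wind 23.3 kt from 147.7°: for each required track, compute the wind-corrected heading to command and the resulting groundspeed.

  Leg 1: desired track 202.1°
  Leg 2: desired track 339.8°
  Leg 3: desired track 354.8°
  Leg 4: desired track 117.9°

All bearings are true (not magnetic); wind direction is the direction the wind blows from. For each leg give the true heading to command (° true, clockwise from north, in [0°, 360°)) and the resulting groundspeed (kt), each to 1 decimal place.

Leg 1: heading=195.2°, groundspeed=144.1 kt
Leg 2: heading=341.6°, groundspeed=181.5 kt
Leg 3: heading=358.6°, groundspeed=179.2 kt
Leg 4: heading=122.1°, groundspeed=138.2 kt

Leg 1: desired track 202.1°; wind correction -6.9° → command heading 195.2°, groundspeed 144.1 kt
Leg 2: desired track 339.8°; wind correction +1.8° → command heading 341.6°, groundspeed 181.5 kt
Leg 3: desired track 354.8°; wind correction +3.8° → command heading 358.6°, groundspeed 179.2 kt
Leg 4: desired track 117.9°; wind correction +4.2° → command heading 122.1°, groundspeed 138.2 kt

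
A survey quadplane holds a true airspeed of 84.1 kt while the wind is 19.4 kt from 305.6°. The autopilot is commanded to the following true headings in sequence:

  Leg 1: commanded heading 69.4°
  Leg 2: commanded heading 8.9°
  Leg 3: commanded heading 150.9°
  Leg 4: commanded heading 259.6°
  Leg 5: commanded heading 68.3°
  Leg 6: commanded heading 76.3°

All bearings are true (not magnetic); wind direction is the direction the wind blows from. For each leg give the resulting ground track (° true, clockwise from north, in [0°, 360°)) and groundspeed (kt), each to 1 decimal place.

Leg 1: heading 69.4°; drift +9.6° → track 79.0°, groundspeed 96.3 kt
Leg 2: heading 8.9°; drift +12.9° → track 21.8°, groundspeed 77.3 kt
Leg 3: heading 150.9°; drift -4.7° → track 146.2°, groundspeed 102.0 kt
Leg 4: heading 259.6°; drift -11.2° → track 248.4°, groundspeed 72.0 kt
Leg 5: heading 68.3°; drift +9.8° → track 78.1°, groundspeed 96.0 kt
Leg 6: heading 76.3°; drift +8.6° → track 84.9°, groundspeed 97.9 kt

Leg 1: track=79.0°, groundspeed=96.3 kt
Leg 2: track=21.8°, groundspeed=77.3 kt
Leg 3: track=146.2°, groundspeed=102.0 kt
Leg 4: track=248.4°, groundspeed=72.0 kt
Leg 5: track=78.1°, groundspeed=96.0 kt
Leg 6: track=84.9°, groundspeed=97.9 kt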